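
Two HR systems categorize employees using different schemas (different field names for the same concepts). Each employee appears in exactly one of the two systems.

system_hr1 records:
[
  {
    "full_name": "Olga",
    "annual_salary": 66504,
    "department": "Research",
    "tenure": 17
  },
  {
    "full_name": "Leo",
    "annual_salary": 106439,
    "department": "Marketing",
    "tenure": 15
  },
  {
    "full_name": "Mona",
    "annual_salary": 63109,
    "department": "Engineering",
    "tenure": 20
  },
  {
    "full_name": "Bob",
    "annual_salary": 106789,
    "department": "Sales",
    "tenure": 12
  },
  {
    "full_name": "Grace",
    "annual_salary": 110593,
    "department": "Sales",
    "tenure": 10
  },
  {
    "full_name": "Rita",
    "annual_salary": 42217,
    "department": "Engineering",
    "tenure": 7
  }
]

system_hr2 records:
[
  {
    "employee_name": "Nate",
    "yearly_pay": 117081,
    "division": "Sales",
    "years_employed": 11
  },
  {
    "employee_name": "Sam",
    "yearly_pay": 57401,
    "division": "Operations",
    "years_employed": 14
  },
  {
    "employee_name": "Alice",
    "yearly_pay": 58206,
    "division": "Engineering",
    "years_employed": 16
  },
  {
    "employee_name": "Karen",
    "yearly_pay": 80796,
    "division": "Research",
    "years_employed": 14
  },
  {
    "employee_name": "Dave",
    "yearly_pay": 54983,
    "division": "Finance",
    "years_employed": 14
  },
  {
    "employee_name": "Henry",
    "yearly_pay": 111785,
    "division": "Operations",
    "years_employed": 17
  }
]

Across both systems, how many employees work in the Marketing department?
1

Schema mapping: "department" (system_hr1) = "division" (system_hr2) = department

Marketing employees in system_hr1: 1
Marketing employees in system_hr2: 0

Total in Marketing: 1 + 0 = 1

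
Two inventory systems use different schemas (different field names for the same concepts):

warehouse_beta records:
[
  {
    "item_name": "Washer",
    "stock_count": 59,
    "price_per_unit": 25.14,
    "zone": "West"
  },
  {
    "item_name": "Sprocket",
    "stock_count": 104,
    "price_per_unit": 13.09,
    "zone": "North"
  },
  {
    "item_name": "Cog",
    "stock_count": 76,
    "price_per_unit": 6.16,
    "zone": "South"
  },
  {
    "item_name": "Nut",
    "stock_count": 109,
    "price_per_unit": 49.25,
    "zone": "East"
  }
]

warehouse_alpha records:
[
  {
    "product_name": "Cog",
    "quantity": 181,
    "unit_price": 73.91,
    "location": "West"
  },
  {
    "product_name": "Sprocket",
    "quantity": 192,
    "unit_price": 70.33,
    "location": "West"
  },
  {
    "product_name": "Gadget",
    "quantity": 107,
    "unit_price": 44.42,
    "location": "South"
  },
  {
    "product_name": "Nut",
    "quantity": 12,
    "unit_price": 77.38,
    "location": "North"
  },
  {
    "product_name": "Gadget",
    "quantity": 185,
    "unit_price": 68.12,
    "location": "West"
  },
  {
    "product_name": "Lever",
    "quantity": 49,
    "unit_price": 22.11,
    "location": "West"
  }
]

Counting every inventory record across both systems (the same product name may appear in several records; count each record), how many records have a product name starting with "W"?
1

Schema mapping: "item_name" (warehouse_beta) = "product_name" (warehouse_alpha) = product name

Records with product name starting with "W" in warehouse_beta: 1
Records with product name starting with "W" in warehouse_alpha: 0

Total: 1 + 0 = 1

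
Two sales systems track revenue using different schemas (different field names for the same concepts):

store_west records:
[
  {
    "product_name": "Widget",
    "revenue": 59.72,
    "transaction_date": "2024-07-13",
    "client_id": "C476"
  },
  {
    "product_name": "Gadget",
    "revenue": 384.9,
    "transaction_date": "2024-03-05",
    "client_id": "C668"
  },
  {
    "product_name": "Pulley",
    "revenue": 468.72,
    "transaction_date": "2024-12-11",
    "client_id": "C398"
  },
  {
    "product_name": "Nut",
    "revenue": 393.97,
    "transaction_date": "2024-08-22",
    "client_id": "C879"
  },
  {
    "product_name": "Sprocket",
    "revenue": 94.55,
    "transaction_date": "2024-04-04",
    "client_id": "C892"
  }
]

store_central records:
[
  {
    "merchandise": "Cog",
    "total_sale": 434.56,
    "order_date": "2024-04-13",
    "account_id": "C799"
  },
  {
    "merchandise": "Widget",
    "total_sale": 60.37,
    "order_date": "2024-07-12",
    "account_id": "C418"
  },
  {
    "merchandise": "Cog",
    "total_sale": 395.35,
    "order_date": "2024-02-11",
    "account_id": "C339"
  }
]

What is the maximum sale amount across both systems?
468.72

Reconcile: "revenue" (store_west) = "total_sale" (store_central) = sale amount

Maximum in store_west: 468.72
Maximum in store_central: 434.56

Overall maximum: max(468.72, 434.56) = 468.72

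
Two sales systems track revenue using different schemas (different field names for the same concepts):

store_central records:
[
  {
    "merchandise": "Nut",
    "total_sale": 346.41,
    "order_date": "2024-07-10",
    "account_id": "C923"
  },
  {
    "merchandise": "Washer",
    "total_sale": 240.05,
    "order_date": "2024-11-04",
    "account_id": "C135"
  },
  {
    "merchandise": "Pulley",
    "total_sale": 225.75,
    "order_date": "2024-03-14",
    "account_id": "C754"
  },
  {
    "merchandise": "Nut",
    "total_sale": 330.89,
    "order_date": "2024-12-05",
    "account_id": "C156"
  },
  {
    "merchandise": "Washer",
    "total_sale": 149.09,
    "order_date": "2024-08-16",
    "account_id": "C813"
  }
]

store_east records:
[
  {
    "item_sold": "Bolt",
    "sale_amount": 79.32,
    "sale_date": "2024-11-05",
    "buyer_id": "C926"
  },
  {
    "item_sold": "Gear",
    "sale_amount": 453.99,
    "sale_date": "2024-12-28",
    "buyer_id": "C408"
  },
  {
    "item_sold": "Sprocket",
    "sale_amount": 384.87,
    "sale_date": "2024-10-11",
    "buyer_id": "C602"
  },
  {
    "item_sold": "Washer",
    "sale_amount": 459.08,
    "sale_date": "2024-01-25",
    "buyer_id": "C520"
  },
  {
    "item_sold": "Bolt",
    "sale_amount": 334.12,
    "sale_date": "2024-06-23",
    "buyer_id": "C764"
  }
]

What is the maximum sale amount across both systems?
459.08

Reconcile: "total_sale" (store_central) = "sale_amount" (store_east) = sale amount

Maximum in store_central: 346.41
Maximum in store_east: 459.08

Overall maximum: max(346.41, 459.08) = 459.08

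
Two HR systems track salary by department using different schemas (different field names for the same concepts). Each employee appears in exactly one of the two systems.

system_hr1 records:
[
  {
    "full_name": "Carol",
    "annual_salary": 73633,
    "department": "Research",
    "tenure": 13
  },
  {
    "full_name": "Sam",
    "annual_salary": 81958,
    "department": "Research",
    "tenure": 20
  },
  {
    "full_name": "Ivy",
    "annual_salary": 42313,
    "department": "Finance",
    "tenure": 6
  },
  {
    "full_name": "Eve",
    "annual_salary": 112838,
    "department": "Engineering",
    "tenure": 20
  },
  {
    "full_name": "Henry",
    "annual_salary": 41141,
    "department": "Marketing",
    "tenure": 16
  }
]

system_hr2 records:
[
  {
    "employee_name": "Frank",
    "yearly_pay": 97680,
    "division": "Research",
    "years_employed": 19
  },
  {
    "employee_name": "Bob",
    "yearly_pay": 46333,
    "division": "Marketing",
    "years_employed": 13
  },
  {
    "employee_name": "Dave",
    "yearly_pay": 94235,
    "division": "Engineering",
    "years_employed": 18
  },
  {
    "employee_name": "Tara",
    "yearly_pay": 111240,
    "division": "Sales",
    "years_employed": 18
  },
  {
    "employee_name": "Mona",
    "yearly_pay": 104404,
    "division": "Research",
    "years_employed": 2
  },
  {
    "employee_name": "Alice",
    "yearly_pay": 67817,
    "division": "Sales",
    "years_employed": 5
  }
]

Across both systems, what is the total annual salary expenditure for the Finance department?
42313

Schema mappings:
- "department" (system_hr1) = "division" (system_hr2) = department
- "annual_salary" (system_hr1) = "yearly_pay" (system_hr2) = salary

Finance salaries from system_hr1: 42313
Finance salaries from system_hr2: 0

Total: 42313 + 0 = 42313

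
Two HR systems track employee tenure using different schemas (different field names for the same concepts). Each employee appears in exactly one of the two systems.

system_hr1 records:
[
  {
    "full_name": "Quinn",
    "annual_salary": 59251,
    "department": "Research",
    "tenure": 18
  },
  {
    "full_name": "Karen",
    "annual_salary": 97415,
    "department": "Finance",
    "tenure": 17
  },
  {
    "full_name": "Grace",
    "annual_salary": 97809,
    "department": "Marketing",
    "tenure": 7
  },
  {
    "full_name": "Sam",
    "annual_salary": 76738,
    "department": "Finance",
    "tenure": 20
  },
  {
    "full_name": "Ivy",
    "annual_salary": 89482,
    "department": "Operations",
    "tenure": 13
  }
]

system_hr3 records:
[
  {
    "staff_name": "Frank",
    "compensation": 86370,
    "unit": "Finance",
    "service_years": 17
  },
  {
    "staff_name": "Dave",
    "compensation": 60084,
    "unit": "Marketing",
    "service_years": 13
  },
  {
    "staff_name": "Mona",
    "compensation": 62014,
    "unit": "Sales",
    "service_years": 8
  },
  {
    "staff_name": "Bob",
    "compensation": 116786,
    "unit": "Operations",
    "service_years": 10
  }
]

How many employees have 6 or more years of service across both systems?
9

Reconcile schemas: "tenure" (system_hr1) = "service_years" (system_hr3) = years of service

From system_hr1: 5 employees with >= 6 years
From system_hr3: 4 employees with >= 6 years

Total: 5 + 4 = 9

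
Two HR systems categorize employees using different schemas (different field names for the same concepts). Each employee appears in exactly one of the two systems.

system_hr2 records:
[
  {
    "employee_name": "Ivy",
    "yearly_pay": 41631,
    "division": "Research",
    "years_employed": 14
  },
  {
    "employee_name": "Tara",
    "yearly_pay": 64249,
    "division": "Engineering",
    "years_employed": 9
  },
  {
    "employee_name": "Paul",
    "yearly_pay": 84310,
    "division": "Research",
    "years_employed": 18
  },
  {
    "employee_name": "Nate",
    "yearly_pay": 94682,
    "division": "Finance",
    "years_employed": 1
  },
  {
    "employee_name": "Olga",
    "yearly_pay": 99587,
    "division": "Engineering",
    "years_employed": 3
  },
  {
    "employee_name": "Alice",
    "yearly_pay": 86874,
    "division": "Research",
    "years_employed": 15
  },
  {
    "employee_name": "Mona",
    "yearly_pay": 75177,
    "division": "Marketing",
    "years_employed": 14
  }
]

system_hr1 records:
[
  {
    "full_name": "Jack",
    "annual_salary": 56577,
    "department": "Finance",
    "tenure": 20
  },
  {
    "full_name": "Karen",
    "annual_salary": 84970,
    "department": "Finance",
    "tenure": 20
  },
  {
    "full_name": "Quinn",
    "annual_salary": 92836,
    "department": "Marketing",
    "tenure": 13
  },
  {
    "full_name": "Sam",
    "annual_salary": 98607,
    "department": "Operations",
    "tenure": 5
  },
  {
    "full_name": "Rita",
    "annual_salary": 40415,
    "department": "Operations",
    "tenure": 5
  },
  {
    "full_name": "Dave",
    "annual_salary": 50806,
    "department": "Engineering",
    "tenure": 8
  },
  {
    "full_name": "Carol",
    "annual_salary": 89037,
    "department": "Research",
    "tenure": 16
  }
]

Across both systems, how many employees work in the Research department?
4

Schema mapping: "division" (system_hr2) = "department" (system_hr1) = department

Research employees in system_hr2: 3
Research employees in system_hr1: 1

Total in Research: 3 + 1 = 4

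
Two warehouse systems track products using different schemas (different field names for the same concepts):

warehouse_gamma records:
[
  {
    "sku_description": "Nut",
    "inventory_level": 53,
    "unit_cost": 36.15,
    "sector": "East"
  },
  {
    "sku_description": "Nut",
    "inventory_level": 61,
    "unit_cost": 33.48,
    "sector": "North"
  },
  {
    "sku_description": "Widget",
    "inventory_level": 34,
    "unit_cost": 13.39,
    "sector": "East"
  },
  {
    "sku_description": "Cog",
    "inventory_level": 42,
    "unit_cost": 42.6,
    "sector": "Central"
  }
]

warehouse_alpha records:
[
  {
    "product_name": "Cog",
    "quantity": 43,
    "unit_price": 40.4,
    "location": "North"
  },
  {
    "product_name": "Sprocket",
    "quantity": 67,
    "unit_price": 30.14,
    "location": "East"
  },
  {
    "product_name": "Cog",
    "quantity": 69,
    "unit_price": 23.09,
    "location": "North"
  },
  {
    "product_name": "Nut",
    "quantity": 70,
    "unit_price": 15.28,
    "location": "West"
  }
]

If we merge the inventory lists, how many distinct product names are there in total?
4

Schema mapping: "sku_description" (warehouse_gamma) = "product_name" (warehouse_alpha) = product name

Products in warehouse_gamma: ['Cog', 'Nut', 'Widget']
Products in warehouse_alpha: ['Cog', 'Nut', 'Sprocket']

Union (unique products): ['Cog', 'Nut', 'Sprocket', 'Widget']
Count: 4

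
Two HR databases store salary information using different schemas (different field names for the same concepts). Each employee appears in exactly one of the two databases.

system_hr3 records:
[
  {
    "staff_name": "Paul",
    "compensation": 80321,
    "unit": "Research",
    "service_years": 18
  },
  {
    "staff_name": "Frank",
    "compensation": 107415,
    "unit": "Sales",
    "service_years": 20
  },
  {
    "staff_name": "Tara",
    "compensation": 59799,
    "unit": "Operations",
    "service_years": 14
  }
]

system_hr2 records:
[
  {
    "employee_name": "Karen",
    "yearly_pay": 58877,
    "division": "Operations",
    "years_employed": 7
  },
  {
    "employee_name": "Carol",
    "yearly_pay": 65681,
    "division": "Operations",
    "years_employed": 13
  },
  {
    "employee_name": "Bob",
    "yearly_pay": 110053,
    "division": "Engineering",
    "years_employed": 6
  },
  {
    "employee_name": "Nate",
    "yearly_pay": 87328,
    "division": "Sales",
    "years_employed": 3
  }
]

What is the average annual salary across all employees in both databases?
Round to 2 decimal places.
81353.43

Schema mapping: "compensation" (system_hr3) = "yearly_pay" (system_hr2) = annual salary

All salaries: [80321, 107415, 59799, 58877, 65681, 110053, 87328]
Sum: 569474
Count: 7
Average: 569474 / 7 = 81353.43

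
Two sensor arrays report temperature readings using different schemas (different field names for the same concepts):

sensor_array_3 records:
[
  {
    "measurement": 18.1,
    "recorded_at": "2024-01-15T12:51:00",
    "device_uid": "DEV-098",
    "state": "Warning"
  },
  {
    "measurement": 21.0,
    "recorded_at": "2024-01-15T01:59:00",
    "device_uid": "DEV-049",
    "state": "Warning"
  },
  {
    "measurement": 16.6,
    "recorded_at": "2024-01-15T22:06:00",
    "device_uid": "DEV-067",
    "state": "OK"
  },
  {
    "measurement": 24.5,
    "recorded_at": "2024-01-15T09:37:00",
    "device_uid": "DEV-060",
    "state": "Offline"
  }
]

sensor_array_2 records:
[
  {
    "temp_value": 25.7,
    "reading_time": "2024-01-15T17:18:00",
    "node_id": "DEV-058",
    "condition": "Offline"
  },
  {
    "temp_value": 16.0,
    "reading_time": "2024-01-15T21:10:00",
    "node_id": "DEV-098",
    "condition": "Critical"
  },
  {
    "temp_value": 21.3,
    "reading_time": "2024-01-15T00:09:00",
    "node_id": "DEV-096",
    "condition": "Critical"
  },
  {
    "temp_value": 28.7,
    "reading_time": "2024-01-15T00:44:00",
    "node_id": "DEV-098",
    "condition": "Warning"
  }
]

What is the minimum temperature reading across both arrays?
16.0

Schema mapping: "measurement" (sensor_array_3) = "temp_value" (sensor_array_2) = temperature reading

Minimum in sensor_array_3: 16.6
Minimum in sensor_array_2: 16.0

Overall minimum: min(16.6, 16.0) = 16.0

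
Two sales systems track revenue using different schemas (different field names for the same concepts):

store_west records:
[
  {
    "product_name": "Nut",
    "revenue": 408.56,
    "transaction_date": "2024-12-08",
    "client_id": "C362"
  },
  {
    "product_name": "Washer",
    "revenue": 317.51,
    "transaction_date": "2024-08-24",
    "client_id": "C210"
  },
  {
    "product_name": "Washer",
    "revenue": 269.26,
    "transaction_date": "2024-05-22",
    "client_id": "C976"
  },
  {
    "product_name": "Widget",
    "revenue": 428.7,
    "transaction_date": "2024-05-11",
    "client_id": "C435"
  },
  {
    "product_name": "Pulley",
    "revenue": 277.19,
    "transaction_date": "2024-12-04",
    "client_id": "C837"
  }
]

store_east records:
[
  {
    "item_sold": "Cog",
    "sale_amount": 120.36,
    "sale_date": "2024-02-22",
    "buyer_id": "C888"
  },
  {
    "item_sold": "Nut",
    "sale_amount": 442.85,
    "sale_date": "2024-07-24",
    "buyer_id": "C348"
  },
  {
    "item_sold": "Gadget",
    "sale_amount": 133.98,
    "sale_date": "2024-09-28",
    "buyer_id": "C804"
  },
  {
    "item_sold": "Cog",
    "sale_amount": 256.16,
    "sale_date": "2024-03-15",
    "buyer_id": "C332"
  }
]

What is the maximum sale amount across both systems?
442.85

Reconcile: "revenue" (store_west) = "sale_amount" (store_east) = sale amount

Maximum in store_west: 428.7
Maximum in store_east: 442.85

Overall maximum: max(428.7, 442.85) = 442.85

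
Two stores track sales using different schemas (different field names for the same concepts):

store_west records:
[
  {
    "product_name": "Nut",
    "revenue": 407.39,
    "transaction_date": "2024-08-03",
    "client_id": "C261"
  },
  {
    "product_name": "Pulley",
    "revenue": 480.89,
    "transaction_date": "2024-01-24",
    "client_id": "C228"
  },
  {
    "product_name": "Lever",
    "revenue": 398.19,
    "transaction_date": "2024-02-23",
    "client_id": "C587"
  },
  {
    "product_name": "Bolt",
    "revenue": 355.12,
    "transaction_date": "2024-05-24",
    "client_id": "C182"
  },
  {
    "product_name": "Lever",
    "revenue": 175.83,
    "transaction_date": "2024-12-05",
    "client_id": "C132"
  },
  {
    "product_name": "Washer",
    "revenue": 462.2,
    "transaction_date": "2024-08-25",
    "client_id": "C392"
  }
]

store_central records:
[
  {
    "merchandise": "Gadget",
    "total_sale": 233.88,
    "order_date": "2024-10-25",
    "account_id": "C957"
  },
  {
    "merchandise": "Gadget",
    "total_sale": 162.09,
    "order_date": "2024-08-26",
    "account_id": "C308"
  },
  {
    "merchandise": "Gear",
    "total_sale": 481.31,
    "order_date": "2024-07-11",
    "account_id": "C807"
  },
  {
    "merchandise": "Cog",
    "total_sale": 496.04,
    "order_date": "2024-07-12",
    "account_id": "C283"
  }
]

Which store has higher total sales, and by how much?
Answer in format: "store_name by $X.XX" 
store_west by $906.30

Schema mapping: "revenue" (store_west) = "total_sale" (store_central) = sale amount

Total for store_west: 2279.62
Total for store_central: 1373.32

Difference: |2279.62 - 1373.32| = 906.30
store_west has higher sales by $906.30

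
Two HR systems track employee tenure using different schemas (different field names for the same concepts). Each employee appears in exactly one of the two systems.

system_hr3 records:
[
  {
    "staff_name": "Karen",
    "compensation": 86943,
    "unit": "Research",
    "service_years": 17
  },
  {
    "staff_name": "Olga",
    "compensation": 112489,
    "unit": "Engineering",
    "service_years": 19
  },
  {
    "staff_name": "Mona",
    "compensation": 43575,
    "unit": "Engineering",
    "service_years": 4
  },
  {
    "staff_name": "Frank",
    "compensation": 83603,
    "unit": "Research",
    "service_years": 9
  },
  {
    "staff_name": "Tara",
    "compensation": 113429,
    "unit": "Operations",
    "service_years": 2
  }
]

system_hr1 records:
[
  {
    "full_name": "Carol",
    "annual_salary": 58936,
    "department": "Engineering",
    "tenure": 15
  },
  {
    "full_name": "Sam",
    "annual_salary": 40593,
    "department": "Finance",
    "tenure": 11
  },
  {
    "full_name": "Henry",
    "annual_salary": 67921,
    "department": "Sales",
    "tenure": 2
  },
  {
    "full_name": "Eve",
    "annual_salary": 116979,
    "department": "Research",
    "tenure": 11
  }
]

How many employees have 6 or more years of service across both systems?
6

Reconcile schemas: "service_years" (system_hr3) = "tenure" (system_hr1) = years of service

From system_hr3: 3 employees with >= 6 years
From system_hr1: 3 employees with >= 6 years

Total: 3 + 3 = 6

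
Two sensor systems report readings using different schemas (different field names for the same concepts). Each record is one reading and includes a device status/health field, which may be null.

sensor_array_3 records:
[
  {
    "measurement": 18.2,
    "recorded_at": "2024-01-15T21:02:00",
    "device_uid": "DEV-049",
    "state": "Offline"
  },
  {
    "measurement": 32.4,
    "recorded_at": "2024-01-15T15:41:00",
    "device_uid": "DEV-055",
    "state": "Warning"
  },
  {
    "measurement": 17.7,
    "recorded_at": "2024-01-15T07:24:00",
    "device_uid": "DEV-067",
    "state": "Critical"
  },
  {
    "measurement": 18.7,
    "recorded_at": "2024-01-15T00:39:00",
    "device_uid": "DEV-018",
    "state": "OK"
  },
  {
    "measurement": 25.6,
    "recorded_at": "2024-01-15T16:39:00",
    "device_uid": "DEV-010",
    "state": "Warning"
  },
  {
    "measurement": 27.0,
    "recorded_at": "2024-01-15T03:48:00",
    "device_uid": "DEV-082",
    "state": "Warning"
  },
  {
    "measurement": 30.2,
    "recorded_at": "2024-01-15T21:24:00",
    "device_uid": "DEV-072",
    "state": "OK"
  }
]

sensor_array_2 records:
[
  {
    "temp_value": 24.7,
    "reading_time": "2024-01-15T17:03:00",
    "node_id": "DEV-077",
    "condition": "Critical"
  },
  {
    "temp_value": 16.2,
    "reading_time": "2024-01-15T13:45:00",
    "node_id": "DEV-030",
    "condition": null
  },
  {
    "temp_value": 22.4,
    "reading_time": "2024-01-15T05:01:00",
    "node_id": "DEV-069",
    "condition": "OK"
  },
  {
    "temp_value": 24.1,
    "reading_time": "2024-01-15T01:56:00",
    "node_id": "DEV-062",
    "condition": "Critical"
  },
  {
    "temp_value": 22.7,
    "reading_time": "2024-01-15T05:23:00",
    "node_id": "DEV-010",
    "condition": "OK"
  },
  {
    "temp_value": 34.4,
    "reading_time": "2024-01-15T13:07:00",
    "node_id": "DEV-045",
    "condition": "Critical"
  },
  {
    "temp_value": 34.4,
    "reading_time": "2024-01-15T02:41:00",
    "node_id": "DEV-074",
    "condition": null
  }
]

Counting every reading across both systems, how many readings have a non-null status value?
12

Schema mapping: "state" (sensor_array_3) = "condition" (sensor_array_2) = status

Non-null in sensor_array_3: 7
Non-null in sensor_array_2: 5

Total non-null: 7 + 5 = 12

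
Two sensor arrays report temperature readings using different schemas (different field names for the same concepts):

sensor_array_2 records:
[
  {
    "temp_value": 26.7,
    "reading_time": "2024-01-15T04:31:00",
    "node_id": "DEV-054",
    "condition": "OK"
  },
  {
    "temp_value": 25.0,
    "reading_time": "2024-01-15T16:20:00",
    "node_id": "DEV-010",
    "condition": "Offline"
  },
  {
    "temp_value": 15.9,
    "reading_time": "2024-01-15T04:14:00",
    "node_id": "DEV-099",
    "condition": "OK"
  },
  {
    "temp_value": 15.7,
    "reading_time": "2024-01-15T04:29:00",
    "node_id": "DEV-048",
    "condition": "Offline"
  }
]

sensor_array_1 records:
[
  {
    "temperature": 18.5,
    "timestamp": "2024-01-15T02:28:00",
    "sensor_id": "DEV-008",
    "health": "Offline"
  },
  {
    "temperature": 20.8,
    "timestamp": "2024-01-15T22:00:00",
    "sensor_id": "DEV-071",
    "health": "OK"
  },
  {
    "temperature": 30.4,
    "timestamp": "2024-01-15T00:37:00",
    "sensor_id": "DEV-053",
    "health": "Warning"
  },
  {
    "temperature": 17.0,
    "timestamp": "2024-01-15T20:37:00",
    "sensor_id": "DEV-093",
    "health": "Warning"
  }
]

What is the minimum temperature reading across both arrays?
15.7

Schema mapping: "temp_value" (sensor_array_2) = "temperature" (sensor_array_1) = temperature reading

Minimum in sensor_array_2: 15.7
Minimum in sensor_array_1: 17.0

Overall minimum: min(15.7, 17.0) = 15.7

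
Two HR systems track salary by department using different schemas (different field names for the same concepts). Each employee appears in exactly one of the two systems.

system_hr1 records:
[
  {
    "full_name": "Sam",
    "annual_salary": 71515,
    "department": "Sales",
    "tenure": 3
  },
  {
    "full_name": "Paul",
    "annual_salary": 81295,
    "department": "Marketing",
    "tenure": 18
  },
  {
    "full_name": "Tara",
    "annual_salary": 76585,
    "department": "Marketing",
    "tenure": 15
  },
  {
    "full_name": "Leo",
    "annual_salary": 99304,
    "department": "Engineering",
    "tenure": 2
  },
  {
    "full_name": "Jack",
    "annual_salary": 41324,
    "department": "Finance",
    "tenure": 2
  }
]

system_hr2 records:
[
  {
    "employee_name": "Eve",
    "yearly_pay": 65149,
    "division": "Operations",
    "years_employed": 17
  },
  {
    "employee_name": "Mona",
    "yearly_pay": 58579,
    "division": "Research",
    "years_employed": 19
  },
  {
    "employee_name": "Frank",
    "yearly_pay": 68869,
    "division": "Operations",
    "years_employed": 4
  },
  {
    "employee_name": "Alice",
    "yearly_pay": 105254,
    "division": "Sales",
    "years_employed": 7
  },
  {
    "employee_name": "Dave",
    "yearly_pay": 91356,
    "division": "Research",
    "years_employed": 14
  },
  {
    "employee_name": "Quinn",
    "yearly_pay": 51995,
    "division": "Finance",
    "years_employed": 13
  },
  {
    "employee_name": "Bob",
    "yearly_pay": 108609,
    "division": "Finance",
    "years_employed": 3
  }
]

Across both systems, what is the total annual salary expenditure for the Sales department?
176769

Schema mappings:
- "department" (system_hr1) = "division" (system_hr2) = department
- "annual_salary" (system_hr1) = "yearly_pay" (system_hr2) = salary

Sales salaries from system_hr1: 71515
Sales salaries from system_hr2: 105254

Total: 71515 + 105254 = 176769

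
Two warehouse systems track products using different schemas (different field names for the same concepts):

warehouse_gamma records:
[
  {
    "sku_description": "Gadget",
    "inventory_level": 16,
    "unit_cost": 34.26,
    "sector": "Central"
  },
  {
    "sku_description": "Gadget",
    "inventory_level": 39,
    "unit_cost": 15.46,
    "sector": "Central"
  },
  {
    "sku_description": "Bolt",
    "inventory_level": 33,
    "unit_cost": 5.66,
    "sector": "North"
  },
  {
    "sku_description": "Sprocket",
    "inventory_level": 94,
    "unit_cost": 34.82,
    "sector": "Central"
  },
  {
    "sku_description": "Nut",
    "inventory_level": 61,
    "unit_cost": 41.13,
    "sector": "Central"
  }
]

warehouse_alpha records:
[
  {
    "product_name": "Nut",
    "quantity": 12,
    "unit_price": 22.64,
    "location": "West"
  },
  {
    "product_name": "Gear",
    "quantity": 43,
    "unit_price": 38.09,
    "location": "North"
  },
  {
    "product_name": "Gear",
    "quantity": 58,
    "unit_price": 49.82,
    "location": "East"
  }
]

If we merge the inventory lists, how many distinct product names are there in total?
5

Schema mapping: "sku_description" (warehouse_gamma) = "product_name" (warehouse_alpha) = product name

Products in warehouse_gamma: ['Bolt', 'Gadget', 'Nut', 'Sprocket']
Products in warehouse_alpha: ['Gear', 'Nut']

Union (unique products): ['Bolt', 'Gadget', 'Gear', 'Nut', 'Sprocket']
Count: 5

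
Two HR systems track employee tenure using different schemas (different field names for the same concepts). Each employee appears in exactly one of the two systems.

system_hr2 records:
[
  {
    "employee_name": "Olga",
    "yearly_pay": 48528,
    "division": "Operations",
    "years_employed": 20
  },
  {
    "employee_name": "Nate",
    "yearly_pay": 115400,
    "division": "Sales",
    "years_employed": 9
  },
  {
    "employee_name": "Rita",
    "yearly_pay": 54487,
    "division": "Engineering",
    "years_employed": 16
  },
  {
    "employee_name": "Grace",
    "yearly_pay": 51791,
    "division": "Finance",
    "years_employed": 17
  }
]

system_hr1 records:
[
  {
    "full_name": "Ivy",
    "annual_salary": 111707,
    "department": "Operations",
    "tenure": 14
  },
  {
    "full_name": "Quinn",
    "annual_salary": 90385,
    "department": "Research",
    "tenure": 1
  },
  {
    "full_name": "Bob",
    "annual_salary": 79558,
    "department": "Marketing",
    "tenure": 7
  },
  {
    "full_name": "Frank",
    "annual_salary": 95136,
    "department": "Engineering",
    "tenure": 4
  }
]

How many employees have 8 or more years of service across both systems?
5

Reconcile schemas: "years_employed" (system_hr2) = "tenure" (system_hr1) = years of service

From system_hr2: 4 employees with >= 8 years
From system_hr1: 1 employees with >= 8 years

Total: 4 + 1 = 5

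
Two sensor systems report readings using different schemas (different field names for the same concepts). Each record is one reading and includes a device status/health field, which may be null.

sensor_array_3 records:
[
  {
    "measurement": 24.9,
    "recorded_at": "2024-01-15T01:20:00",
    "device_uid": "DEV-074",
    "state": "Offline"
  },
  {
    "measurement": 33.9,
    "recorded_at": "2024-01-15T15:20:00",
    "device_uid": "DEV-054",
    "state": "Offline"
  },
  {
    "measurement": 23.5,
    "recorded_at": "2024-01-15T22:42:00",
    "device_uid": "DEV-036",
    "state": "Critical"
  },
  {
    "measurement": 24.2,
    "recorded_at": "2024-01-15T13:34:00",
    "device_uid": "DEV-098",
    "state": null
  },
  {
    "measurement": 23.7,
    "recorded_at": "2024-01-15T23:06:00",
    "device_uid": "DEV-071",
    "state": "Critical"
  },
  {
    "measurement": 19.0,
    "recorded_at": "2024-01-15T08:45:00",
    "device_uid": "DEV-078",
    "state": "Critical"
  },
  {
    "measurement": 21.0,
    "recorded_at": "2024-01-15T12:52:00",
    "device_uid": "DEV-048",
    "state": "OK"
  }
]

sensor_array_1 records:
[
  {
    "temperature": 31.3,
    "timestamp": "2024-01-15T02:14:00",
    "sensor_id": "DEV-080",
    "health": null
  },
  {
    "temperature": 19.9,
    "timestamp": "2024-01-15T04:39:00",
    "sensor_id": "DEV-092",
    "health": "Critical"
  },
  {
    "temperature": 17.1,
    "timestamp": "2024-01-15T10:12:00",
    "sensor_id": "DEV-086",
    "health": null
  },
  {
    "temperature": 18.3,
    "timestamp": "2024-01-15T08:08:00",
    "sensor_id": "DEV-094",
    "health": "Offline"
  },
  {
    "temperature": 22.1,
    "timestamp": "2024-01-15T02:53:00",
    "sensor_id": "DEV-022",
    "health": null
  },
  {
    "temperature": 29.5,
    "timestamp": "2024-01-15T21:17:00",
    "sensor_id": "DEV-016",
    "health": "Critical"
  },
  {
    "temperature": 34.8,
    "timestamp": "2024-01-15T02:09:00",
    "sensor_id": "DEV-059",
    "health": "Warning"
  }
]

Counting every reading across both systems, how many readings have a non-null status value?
10

Schema mapping: "state" (sensor_array_3) = "health" (sensor_array_1) = status

Non-null in sensor_array_3: 6
Non-null in sensor_array_1: 4

Total non-null: 6 + 4 = 10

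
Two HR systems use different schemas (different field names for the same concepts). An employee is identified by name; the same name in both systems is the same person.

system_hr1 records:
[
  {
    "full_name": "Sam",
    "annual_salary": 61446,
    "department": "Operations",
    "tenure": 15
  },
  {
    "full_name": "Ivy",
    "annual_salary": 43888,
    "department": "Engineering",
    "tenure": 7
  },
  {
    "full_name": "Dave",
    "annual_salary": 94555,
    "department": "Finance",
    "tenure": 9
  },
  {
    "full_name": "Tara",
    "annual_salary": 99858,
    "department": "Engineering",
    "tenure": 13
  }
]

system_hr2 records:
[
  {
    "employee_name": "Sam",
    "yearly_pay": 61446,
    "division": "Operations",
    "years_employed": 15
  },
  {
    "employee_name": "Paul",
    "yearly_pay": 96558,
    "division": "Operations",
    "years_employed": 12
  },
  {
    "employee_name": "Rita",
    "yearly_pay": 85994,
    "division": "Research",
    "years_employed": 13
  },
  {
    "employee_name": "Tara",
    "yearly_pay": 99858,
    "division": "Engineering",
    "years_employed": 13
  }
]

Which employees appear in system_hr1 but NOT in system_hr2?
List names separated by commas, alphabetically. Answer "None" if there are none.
Dave, Ivy

Schema mapping: "full_name" (system_hr1) = "employee_name" (system_hr2) = employee name

Names in system_hr1: ['Dave', 'Ivy', 'Sam', 'Tara']
Names in system_hr2: ['Paul', 'Rita', 'Sam', 'Tara']

In system_hr1 but not system_hr2: ['Dave', 'Ivy']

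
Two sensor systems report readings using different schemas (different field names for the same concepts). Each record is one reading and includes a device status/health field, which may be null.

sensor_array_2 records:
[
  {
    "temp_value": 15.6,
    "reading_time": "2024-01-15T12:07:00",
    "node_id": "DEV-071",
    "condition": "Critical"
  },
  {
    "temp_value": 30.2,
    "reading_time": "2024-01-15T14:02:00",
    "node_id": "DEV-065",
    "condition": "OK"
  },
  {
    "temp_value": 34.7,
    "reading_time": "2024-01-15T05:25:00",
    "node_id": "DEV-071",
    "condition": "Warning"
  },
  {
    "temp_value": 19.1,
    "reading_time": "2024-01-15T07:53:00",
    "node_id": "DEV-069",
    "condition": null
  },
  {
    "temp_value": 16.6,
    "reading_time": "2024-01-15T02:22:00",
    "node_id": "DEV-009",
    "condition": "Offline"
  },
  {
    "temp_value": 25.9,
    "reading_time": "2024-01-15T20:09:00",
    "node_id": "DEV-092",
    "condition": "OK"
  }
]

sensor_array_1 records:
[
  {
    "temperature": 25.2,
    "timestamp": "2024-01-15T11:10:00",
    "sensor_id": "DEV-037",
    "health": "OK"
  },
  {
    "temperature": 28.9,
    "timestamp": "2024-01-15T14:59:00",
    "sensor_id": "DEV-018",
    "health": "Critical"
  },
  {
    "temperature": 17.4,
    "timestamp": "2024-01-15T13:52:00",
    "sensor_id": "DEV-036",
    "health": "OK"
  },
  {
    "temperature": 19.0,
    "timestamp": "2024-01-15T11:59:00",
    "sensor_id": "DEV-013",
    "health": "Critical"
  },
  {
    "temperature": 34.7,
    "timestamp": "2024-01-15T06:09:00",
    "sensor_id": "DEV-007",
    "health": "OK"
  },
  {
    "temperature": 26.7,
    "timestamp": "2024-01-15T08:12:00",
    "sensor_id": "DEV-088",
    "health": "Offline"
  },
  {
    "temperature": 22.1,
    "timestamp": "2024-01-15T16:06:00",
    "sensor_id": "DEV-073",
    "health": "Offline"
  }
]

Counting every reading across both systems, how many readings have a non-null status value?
12

Schema mapping: "condition" (sensor_array_2) = "health" (sensor_array_1) = status

Non-null in sensor_array_2: 5
Non-null in sensor_array_1: 7

Total non-null: 5 + 7 = 12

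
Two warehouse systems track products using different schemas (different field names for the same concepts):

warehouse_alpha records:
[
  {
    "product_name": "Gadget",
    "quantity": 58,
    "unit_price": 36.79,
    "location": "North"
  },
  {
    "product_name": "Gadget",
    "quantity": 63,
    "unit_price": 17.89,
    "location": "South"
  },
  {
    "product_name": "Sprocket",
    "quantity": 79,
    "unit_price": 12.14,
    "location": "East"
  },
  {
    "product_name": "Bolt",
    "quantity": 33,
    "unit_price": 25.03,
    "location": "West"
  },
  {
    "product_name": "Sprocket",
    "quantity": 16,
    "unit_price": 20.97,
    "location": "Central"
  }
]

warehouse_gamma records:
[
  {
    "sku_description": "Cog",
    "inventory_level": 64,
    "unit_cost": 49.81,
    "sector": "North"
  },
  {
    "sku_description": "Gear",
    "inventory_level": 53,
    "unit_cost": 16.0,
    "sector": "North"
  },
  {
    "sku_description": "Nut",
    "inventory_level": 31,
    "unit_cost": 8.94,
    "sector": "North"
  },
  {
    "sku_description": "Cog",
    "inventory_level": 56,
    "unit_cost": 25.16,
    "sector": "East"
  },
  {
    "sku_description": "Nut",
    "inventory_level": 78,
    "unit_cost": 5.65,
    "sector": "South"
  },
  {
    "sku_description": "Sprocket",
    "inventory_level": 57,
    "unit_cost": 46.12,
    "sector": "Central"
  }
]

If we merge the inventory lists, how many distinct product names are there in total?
6

Schema mapping: "product_name" (warehouse_alpha) = "sku_description" (warehouse_gamma) = product name

Products in warehouse_alpha: ['Bolt', 'Gadget', 'Sprocket']
Products in warehouse_gamma: ['Cog', 'Gear', 'Nut', 'Sprocket']

Union (unique products): ['Bolt', 'Cog', 'Gadget', 'Gear', 'Nut', 'Sprocket']
Count: 6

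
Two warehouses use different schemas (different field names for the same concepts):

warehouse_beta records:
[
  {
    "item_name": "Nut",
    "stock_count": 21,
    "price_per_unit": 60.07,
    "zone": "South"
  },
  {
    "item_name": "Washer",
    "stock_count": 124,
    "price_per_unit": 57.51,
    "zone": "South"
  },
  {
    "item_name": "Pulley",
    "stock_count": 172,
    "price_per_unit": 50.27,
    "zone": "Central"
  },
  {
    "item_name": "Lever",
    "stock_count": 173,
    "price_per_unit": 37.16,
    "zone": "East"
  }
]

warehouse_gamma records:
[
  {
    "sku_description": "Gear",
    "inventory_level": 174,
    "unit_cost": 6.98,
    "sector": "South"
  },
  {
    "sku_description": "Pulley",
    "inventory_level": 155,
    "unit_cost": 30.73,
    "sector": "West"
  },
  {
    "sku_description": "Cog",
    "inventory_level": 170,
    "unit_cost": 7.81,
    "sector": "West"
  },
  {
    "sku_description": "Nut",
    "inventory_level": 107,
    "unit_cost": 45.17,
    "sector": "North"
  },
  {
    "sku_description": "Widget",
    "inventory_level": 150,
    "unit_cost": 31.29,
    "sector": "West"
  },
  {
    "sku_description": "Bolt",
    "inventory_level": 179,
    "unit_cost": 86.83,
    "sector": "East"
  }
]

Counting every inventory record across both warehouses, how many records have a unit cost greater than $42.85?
5

Schema mapping: "price_per_unit" (warehouse_beta) = "unit_cost" (warehouse_gamma) = unit cost

Records > $42.85 in warehouse_beta: 3
Records > $42.85 in warehouse_gamma: 2

Total count: 3 + 2 = 5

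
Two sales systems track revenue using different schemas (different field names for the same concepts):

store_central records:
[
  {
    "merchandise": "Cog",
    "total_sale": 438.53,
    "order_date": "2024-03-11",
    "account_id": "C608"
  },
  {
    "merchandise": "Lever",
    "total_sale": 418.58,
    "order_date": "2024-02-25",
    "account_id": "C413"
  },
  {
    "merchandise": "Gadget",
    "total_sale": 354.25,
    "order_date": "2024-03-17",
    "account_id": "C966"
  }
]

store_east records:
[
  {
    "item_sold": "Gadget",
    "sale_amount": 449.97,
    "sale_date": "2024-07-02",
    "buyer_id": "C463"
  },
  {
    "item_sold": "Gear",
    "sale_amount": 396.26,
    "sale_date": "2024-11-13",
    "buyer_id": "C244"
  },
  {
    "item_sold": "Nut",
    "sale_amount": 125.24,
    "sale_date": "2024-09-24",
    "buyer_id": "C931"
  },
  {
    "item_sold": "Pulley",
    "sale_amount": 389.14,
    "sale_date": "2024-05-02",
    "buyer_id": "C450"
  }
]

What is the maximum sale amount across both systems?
449.97

Reconcile: "total_sale" (store_central) = "sale_amount" (store_east) = sale amount

Maximum in store_central: 438.53
Maximum in store_east: 449.97

Overall maximum: max(438.53, 449.97) = 449.97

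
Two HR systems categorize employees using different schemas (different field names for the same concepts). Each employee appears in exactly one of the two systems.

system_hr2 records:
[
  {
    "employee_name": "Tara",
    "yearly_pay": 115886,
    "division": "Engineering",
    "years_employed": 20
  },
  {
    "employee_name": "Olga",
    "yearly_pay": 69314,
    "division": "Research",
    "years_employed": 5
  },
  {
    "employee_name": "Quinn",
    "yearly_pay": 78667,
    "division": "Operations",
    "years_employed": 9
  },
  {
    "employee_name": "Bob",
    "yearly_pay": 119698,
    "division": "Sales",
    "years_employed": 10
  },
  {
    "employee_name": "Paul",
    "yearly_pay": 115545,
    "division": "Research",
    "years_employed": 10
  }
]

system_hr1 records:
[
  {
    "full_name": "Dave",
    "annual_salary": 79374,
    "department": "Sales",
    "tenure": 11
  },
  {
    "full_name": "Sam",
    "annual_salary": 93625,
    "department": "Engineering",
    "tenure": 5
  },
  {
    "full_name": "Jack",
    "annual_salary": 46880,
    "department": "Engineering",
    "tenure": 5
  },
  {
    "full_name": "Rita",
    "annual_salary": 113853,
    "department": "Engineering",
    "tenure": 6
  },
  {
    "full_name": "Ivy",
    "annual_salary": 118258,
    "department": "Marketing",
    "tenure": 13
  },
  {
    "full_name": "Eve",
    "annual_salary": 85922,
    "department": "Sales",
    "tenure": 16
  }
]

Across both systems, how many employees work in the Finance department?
0

Schema mapping: "division" (system_hr2) = "department" (system_hr1) = department

Finance employees in system_hr2: 0
Finance employees in system_hr1: 0

Total in Finance: 0 + 0 = 0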